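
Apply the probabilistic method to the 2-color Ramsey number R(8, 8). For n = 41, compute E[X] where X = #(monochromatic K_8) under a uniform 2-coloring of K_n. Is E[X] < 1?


E[X] = C(41, 8) · 2^{1 − 28} = 95548245 · 2^{−27} = 95548245/134217728.
As a reduced fraction: E[X] = 95548245/134217728 ≈ 0.711890.
Is E[X] < 1? YES.
Since E[X] < 1, there exists a 2-coloring of K_{41} with no monochromatic K_8; hence R(8, 8) > 41.

E[X] = 95548245/134217728 ≈ 0.711890; E[X] < 1, so R(8, 8) > 41.


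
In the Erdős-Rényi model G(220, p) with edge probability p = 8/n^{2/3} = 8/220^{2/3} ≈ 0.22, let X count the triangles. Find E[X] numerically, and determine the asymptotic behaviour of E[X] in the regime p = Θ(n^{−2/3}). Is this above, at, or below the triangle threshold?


Number of potential triangles: C(220, 3) = 1750540.
Each occurs with probability p³ ≈ (0.22)³ ≈ 1.05785e-02.
By linearity: E[X] = C(220, 3)·p³ ≈ 1750540 · 1.05785e-02 ≈ 18518.109.
Since α = 2/3 < 1, p = c/n^{2/3} ≫ 1/n is above the triangle threshold p ~ 1/n. Asymptotically E[X] ~ (c³/6)·n^{3(1−α)} = (8³/6)·n^{1} → ∞; triangles are abundant w.h.p.

E[X] ≈ 18518.109; in regime p = Θ(1/n^{2/3}) E[X] diverges (above the triangle threshold p ~ 1/n).


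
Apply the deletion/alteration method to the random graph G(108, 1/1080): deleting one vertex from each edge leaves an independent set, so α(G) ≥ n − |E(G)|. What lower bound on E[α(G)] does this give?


E[|E(G)|] = C(108, 2)·p = 5778 · (1/1080) = 107/20.
E[α(G)] ≥ n − E[|E(G)|] = 108 − 107/20 = 2053/20.
Numerically: ≈ 102.6500.
(This is only a lower bound; the true E[α(G)] may be larger.)

E[α(G)] ≥ 2053/20 ≈ 102.6500.


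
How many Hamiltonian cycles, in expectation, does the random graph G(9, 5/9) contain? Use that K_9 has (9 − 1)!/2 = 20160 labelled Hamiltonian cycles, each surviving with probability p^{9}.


K_9 has (9 − 1)!/2 = 20160 labelled Hamiltonian cycles.
For each such Hamiltonian cycle H, let X_H = 1 if all 9 edges of H are present in G. Then P[X_H = 1] = p^{9} = (5/9)^{9} = 1953125/387420489.
By linearity of expectation: E[X] = Σ_H E[X_H] = 20160 · p^{9} = 20160 · 1953125/387420489 = 4375000000/43046721.
Numerically: E[X] ≈ 101.634.

E[X] = 20160 · (5/9)^{9} = 4375000000/43046721 ≈ 101.634.


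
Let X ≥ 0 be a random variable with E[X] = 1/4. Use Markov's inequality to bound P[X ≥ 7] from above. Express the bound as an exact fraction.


μ = E[X] = 1/4, a = 7.
Markov: P[X ≥ 7] ≤ μ/a = (1/4)/7 = 1/28.
Numerically: ≈ 0.035714.
(Since a = 7 > μ = 0.250000, the bound 1/28 is < 1 and informative.)

P[X ≥ 7] ≤ 1/28 ≈ 0.035714.


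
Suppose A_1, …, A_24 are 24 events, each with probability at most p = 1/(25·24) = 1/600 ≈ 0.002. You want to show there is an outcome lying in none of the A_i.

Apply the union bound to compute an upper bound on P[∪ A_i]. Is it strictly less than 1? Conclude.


Union bound: P[∪_{i=1}^{24} A_i] ≤ Σ_i P[A_i] ≤ 24·p = 24·(1/600) = 1/25.
Numerically: 1/25 ≈ 0.040.
Is 1/25 < 1? YES.
Since P[∪ A_i] ≤ 1/25 < 1, the complement has P[∩ A_i^c] ≥ 1 − 1/25 = 24/25 > 0, so some outcome avoids every A_i.

24·p = 1/25 ≈ 0.040; existence CERTIFIED by the union bound.


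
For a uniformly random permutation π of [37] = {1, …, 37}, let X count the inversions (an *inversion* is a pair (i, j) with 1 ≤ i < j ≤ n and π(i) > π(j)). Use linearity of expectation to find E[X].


Write X = Σ X_I over the C(37, 2) = 666 pairs i < j, with X_I the indicator of one inversion.
There are 666 indicators.
For each fixed pair i < j, the values π(i) and π(j) are two distinct elements of {1, …, 37} in uniformly random order; by symmetry P[π(i) > π(j)] = 1/2.
By linearity: E[X] = 666 · (1/2) = C(37, 2) · (1/2) = 666/2 = 333 ≈ 333.000000.

E[X] = 333 = 333.000000.


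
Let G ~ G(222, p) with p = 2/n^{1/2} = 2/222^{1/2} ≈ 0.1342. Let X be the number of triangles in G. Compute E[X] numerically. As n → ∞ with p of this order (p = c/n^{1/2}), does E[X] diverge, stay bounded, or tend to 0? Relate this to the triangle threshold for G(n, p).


Number of potential triangles: C(222, 3) = 1798940.
Each occurs with probability p³ ≈ (0.1342)³ ≈ 2.418580e-03.
By linearity: E[X] = C(222, 3)·p³ ≈ 1798940 · 2.418580e-03 ≈ 4350.8810.
Since α = 1/2 < 1, p = c/n^{1/2} ≫ 1/n is above the triangle threshold p ~ 1/n. Asymptotically E[X] ~ (c³/6)·n^{3(1−α)} = (2³/6)·n^{1.5} → ∞; triangles are abundant w.h.p.

E[X] ≈ 4350.8810; in regime p = Θ(1/n^{1/2}) E[X] diverges (above the triangle threshold p ~ 1/n).


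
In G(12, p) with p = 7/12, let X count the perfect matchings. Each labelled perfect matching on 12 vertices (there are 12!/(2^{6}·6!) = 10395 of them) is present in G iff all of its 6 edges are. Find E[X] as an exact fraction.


K_12 has 12!/(2^{6}·6!) = 10395 labelled perfect matchings.
For each such perfect matching H, let X_H = 1 if all 6 edges of H are present in G. Then P[X_H = 1] = p^{6} = (7/12)^{6} = 117649/2985984.
By linearity: E[X] = Σ_H E[X_H] = 10395 · p^{6} = 10395 · 117649/2985984 = 45294865/110592.
Numerically: E[X] ≈ 409.6.

E[X] = 10395 · (7/12)^{6} = 45294865/110592 ≈ 409.6.


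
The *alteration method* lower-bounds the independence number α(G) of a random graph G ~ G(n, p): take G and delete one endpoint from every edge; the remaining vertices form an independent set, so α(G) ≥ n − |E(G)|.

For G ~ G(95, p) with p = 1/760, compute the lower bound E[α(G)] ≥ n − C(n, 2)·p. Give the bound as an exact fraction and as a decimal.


E[|E(G)|] = C(95, 2)·p = 4465 · (1/760) = 47/8.
E[α(G)] ≥ n − E[|E(G)|] = 95 − 47/8 = 713/8.
Numerically: ≈ 89.125000.
(This is only a lower bound; the true E[α(G)] may be larger.)

E[α(G)] ≥ 713/8 ≈ 89.125000.


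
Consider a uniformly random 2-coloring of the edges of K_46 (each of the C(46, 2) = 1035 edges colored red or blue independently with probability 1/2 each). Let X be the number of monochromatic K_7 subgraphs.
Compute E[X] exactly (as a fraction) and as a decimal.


Let X = Σ_S X_S over the C(46, 7) = 53524680 subsets S of size 7, where X_S = 1 if the K_7 on S is monochromatic.
For a fixed S, the K_7 on S has C(7, 2) = 21 edges. P[all 21 edges red] = (1/2)^21, and likewise for blue, so P[monochromatic] = 2·(1/2)^21 = 2^{1 − 21} = 1/1048576.
Summing: E[X] = C(46, 7) · 2^{1 − 21} = 53524680 · 1/1048576 = 6690585/131072.
Numerically: E[X] ≈ 51.0451.

E[X] = C(46,7)·2^(1−C(7,2)) = 6690585/131072 ≈ 51.0451.


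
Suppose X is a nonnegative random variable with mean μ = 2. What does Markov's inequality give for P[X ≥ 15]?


μ = E[X] = 2, a = 15.
Markov: P[X ≥ 15] ≤ μ/a = (2)/15 = 2/15.
Numerically: ≈ 0.133333.
(Since a = 15 > μ = 2.000000, the bound 2/15 is < 1 and informative.)

P[X ≥ 15] ≤ 2/15 ≈ 0.133333.


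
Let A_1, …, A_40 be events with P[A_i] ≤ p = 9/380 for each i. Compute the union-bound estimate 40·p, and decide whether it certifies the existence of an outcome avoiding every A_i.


Union bound: P[∪_{i=1}^{40} A_i] ≤ Σ_i P[A_i] ≤ 40·p = 40·(9/380) = 18/19.
Numerically: 18/19 ≈ 0.947368.
Is 18/19 < 1? YES.
Since P[∪ A_i] ≤ 18/19 < 1, the complement has P[∩ A_i^c] ≥ 1 − 18/19 = 1/19 > 0, so some outcome avoids every A_i.

40·p = 18/19 ≈ 0.947368; existence CERTIFIED by the union bound.


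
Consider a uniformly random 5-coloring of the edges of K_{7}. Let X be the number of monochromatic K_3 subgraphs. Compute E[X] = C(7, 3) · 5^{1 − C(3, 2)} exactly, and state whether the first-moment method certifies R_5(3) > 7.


E[X] = C(7, 3) · 5^{1 − 3} = 35 · 5^{−2} = 35/25.
As a reduced fraction: E[X] = 7/5 ≈ 1.40000.
Is E[X] < 1? NO.
Since E[X] ≥ 1, the first-moment bound is inconclusive at n = 7; it does NOT by itself certify R_5(3) > 7.

E[X] = 7/5 ≈ 1.40000; E[X] ≥ 1; first-moment method inconclusive here.


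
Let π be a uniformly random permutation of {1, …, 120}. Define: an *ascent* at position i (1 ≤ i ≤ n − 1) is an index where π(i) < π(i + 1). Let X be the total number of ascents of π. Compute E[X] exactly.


Write X = Σ X_I over i = 1, …, 119, with X_I the indicator of one ascent.
There are 119 indicators.
For each fixed i, the pair (π(i), π(i+1)) is a uniformly random ordered pair of distinct values from {1, …, 120}; by symmetry P[π(i) < π(i+1)] = 1/2.
By linearity: E[X] = 119 · (1/2) = (120 − 1) · (1/2) = 119/2 ≈ 59.5000.

E[X] = 119/2 = 59.5000.


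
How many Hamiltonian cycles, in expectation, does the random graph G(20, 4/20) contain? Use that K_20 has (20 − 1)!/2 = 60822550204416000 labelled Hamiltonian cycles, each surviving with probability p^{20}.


K_20 has (20 − 1)!/2 = 60822550204416000 labelled Hamiltonian cycles.
For each such Hamiltonian cycle H, let X_H = 1 if all 20 edges of H are present in G. Then P[X_H = 1] = p^{20} = (1/5)^{20} = 1/95367431640625.
By linearity of expectation: E[X] = Σ_H E[X_H] = 60822550204416000 · p^{20} = 60822550204416000 · 1/95367431640625 = 486580401635328/762939453125.
Numerically: E[X] ≈ 637.8.

E[X] = 60822550204416000 · (1/5)^{20} = 486580401635328/762939453125 ≈ 637.8.


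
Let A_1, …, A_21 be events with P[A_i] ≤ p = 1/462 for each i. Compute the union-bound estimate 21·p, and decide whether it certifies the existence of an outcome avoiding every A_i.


Union bound: P[∪_{i=1}^{21} A_i] ≤ Σ_i P[A_i] ≤ 21·p = 21·(1/462) = 1/22.
Numerically: 1/22 ≈ 0.04545.
Is 1/22 < 1? YES.
Since P[∪ A_i] ≤ 1/22 < 1, the complement has P[∩ A_i^c] ≥ 1 − 1/22 = 21/22 > 0, so some outcome avoids every A_i.

21·p = 1/22 ≈ 0.04545; existence CERTIFIED by the union bound.


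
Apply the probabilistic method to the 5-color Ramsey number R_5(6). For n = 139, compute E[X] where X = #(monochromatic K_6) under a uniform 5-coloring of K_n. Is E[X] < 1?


E[X] = C(139, 6) · 5^{1 − 15} = 8979650478 · 5^{−14} = 8979650478/6103515625.
As a reduced fraction: E[X] = 8979650478/6103515625 ≈ 1.471226.
Is E[X] < 1? NO.
Since E[X] ≥ 1, the first-moment bound is inconclusive at n = 139; it does NOT by itself certify R_5(6) > 139.

E[X] = 8979650478/6103515625 ≈ 1.471226; E[X] ≥ 1; first-moment method inconclusive here.


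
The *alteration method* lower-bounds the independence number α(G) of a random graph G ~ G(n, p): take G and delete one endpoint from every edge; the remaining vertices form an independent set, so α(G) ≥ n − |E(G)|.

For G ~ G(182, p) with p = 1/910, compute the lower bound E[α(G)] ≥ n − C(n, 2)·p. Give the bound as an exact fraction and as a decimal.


E[|E(G)|] = C(182, 2)·p = 16471 · (1/910) = 181/10.
E[α(G)] ≥ n − E[|E(G)|] = 182 − 181/10 = 1639/10.
Numerically: ≈ 163.90000.
(This is only a lower bound; the true E[α(G)] may be larger.)

E[α(G)] ≥ 1639/10 ≈ 163.90000.


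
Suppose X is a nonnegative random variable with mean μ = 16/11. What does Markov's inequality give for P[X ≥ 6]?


μ = E[X] = 16/11, a = 6.
Markov: P[X ≥ 6] ≤ μ/a = (16/11)/6 = 8/33.
Numerically: ≈ 0.2424.
(Since a = 6 > μ = 1.4545, the bound 8/33 is < 1 and informative.)

P[X ≥ 6] ≤ 8/33 ≈ 0.2424.


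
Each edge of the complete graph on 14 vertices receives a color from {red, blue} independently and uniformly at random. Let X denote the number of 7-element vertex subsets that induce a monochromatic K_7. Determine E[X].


Let X = Σ_S X_S over the C(14, 7) = 3432 subsets S of size 7, where X_S = 1 if the K_7 on S is monochromatic.
For a fixed S, the K_7 on S has C(7, 2) = 21 edges. P[all 21 edges red] = (1/2)^21, and likewise for blue, so P[monochromatic] = 2·(1/2)^21 = 2^{1 − 21} = 1/1048576.
Summing: E[X] = C(14, 7) · 2^{1 − 21} = 3432 · 1/1048576 = 429/131072.
Numerically: E[X] ≈ 0.0033.

E[X] = C(14,7)·2^(1−C(7,2)) = 429/131072 ≈ 0.0033.


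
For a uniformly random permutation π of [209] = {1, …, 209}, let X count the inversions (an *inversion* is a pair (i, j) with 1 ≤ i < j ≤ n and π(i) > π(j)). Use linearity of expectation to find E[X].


Write X = Σ X_I over the C(209, 2) = 21736 pairs i < j, with X_I the indicator of one inversion.
There are 21736 indicators.
For each fixed pair i < j, the values π(i) and π(j) are two distinct elements of {1, …, 209} in uniformly random order; by symmetry P[π(i) > π(j)] = 1/2.
By linearity: E[X] = 21736 · (1/2) = C(209, 2) · (1/2) = 21736/2 = 10868 ≈ 10868.000.

E[X] = 10868 = 10868.000.


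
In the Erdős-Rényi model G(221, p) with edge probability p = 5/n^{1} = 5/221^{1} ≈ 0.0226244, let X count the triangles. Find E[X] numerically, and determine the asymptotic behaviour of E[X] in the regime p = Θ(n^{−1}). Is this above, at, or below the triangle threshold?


Number of potential triangles: C(221, 3) = 1774630.
Each occurs with probability p³ ≈ (0.0226244)³ ≈ 1.15806568e-05.
By linearity: E[X] = C(221, 3)·p³ ≈ 1774630 · 1.15806568e-05 ≈ 20.551381.
Here α = 1, so p = 5/n is exactly at the triangle threshold p ~ 1/n. Asymptotically E[X] → c³/6 = 5³/6 = 125/6 ≈ 20.833333, a bounded constant. In this regime the triangle count is asymptotically Poisson(c³/6).

E[X] ≈ 20.551381; in regime p = Θ(1/n^{1}) E[X] stays bounded (at the triangle threshold p ~ 1/n).


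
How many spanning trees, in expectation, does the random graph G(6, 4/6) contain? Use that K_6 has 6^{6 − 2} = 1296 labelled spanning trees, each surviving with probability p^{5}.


K_6 has 6^{6 − 2} = 1296 labelled spanning trees.
For each such spanning tree H, let X_H = 1 if all 5 edges of H are present in G. Then P[X_H = 1] = p^{5} = (2/3)^{5} = 32/243.
Summing the indicators: E[X] = Σ_H E[X_H] = 1296 · p^{5} = 1296 · 32/243 = 512/3.
Numerically: E[X] ≈ 171.

E[X] = 1296 · (2/3)^{5} = 512/3 ≈ 171.


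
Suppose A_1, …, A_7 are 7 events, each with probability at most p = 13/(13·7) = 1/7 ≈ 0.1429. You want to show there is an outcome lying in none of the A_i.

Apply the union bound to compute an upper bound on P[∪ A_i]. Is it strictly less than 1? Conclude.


Union bound: P[∪_{i=1}^{7} A_i] ≤ Σ_i P[A_i] ≤ 7·p = 7·(1/7) = 1.
Numerically: 1 ≈ 1.0000.
Is 1 < 1? NO.
Since the bound 1 is ≥ 1, the union bound is uninformative here; it does NOT by itself certify existence.

7·p = 1 ≈ 1.0000; existence NOT certified by the union bound.


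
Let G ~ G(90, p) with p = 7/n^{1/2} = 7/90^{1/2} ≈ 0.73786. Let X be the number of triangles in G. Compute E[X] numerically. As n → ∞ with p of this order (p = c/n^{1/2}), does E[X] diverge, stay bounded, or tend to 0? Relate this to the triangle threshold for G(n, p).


Number of potential triangles: C(90, 3) = 117480.
Each occurs with probability p³ ≈ (0.73786)³ ≈ 4.0172638e-01.
By linearity: E[X] = C(90, 3)·p³ ≈ 117480 · 4.0172638e-01 ≈ 47194.81562.
Since α = 1/2 < 1, p = c/n^{1/2} ≫ 1/n is above the triangle threshold p ~ 1/n. Asymptotically E[X] ~ (c³/6)·n^{3(1−α)} = (7³/6)·n^{1.5} → ∞; triangles are abundant w.h.p.

E[X] ≈ 47194.81562; in regime p = Θ(1/n^{1/2}) E[X] diverges (above the triangle threshold p ~ 1/n).


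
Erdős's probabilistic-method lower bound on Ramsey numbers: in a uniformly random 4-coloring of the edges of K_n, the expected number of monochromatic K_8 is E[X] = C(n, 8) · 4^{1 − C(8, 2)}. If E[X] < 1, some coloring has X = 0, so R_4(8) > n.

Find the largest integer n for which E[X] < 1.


We need C(n, 8) · 4^{1 − 28} < 1, i.e. C(n, 8) < 4^{28 − 1} = 18014398509481984.
Check values of n near the boundary:
  n = 403: C(403, 8) = 16090020602228430; 16090020602228430 < 18014398509481984? YES
  n = 404: C(404, 8) = 16415071523485570; 16415071523485570 < 18014398509481984? YES
  n = 405: C(405, 8) = 16745853821188050; 16745853821188050 < 18014398509481984? YES
  n = 406: C(406, 8) = 17082453897995850; 17082453897995850 < 18014398509481984? YES
  n = 407: C(407, 8) = 17424959239309050; 17424959239309050 < 18014398509481984? YES
  n = 408: C(408, 8) = 17773458424095231; 17773458424095231 < 18014398509481984? YES
  n = 409: C(409, 8) = 18128041135797879; 18128041135797879 < 18014398509481984? NO
The largest n with C(n, 8) < 18014398509481984 is n = 408 (where E[X] = 17773458424095231/18014398509481984 ≈ 0.98663). Hence R_4(8) > 408, i.e. R_4(8) ≥ 409.

Largest n = 408; hence R_4(8) > 408.


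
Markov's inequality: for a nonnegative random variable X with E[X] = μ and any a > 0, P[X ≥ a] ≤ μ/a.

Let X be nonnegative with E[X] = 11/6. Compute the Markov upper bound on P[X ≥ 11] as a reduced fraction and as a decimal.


μ = E[X] = 11/6, a = 11.
Markov: P[X ≥ 11] ≤ μ/a = (11/6)/11 = 1/6.
Numerically: ≈ 0.1667.
(Since a = 11 > μ = 1.8333, the bound 1/6 is < 1 and informative.)

P[X ≥ 11] ≤ 1/6 ≈ 0.1667.


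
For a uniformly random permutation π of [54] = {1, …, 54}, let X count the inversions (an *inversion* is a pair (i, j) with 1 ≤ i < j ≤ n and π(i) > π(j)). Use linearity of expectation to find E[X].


Write X = Σ X_I over the C(54, 2) = 1431 pairs i < j, with X_I the indicator of one inversion.
There are 1431 indicators.
For each fixed pair i < j, the values π(i) and π(j) are two distinct elements of {1, …, 54} in uniformly random order; by symmetry P[π(i) > π(j)] = 1/2.
By linearity: E[X] = 1431 · (1/2) = C(54, 2) · (1/2) = 1431/2 = 1431/2 ≈ 715.500.

E[X] = 1431/2 = 715.500.


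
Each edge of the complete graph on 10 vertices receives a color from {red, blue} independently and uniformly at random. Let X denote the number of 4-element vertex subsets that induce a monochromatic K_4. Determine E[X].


Let X = Σ_S X_S over the C(10, 4) = 210 subsets S of size 4, where X_S = 1 if the K_4 on S is monochromatic.
For a fixed S, the K_4 on S has C(4, 2) = 6 edges. P[all 6 edges red] = (1/2)^6, and likewise for blue, so P[monochromatic] = 2·(1/2)^6 = 2^{1 − 6} = 1/32.
Summing: E[X] = C(10, 4) · 2^{1 − 6} = 210 · 1/32 = 105/16.
Numerically: E[X] ≈ 6.5625.

E[X] = C(10,4)·2^(1−C(4,2)) = 105/16 ≈ 6.5625.


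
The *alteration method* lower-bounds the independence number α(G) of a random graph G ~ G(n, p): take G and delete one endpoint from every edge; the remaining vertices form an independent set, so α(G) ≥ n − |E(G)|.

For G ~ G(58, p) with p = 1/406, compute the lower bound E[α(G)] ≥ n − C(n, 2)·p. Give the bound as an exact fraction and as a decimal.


E[|E(G)|] = C(58, 2)·p = 1653 · (1/406) = 57/14.
E[α(G)] ≥ n − E[|E(G)|] = 58 − 57/14 = 755/14.
Numerically: ≈ 53.928571.
(This is only a lower bound; the true E[α(G)] may be larger.)

E[α(G)] ≥ 755/14 ≈ 53.928571.


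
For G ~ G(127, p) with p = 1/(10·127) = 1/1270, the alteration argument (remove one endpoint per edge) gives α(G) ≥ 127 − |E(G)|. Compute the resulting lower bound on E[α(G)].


E[|E(G)|] = C(127, 2)·p = 8001 · (1/1270) = 63/10.
E[α(G)] ≥ n − E[|E(G)|] = 127 − 63/10 = 1207/10.
Numerically: ≈ 120.700.
(This is only a lower bound; the true E[α(G)] may be larger.)

E[α(G)] ≥ 1207/10 ≈ 120.700.


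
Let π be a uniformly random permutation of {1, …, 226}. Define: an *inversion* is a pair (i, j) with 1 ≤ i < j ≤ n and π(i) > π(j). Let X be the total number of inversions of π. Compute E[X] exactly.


Write X = Σ X_I over the C(226, 2) = 25425 pairs i < j, with X_I the indicator of one inversion.
There are 25425 indicators.
For each fixed pair i < j, the values π(i) and π(j) are two distinct elements of {1, …, 226} in uniformly random order; by symmetry P[π(i) > π(j)] = 1/2.
By linearity: E[X] = 25425 · (1/2) = C(226, 2) · (1/2) = 25425/2 = 25425/2 ≈ 12712.500000.

E[X] = 25425/2 = 12712.500000.


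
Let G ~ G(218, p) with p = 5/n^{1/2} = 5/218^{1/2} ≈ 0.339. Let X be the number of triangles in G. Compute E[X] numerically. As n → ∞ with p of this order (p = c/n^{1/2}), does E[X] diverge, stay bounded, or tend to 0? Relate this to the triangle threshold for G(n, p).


Number of potential triangles: C(218, 3) = 1703016.
Each occurs with probability p³ ≈ (0.339)³ ≈ 3.88352e-02.
By linearity: E[X] = C(218, 3)·p³ ≈ 1703016 · 3.88352e-02 ≈ 66136.925.
Since α = 1/2 < 1, p = c/n^{1/2} ≫ 1/n is above the triangle threshold p ~ 1/n. Asymptotically E[X] ~ (c³/6)·n^{3(1−α)} = (5³/6)·n^{1.5} → ∞; triangles are abundant w.h.p.

E[X] ≈ 66136.925; in regime p = Θ(1/n^{1/2}) E[X] diverges (above the triangle threshold p ~ 1/n).


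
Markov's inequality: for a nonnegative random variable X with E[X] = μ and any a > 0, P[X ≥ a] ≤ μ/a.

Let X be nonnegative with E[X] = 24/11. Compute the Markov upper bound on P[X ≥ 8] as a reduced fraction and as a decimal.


μ = E[X] = 24/11, a = 8.
Markov: P[X ≥ 8] ≤ μ/a = (24/11)/8 = 3/11.
Numerically: ≈ 0.27273.
(Since a = 8 > μ = 2.18182, the bound 3/11 is < 1 and informative.)

P[X ≥ 8] ≤ 3/11 ≈ 0.27273.


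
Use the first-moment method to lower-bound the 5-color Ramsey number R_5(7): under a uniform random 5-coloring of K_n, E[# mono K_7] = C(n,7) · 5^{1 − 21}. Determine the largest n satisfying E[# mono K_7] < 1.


We need C(n, 7) · 5^{1 − 21} < 1, i.e. C(n, 7) < 5^{21 − 1} = 95367431640625.
Check values of n near the boundary:
  n = 334: C(334, 7) = 86359460961576; 86359460961576 < 95367431640625? YES
  n = 335: C(335, 7) = 88202498238195; 88202498238195 < 95367431640625? YES
  n = 336: C(336, 7) = 90079147136880; 90079147136880 < 95367431640625? YES
  n = 337: C(337, 7) = 91989916924632; 91989916924632 < 95367431640625? YES
  n = 338: C(338, 7) = 93935323022736; 93935323022736 < 95367431640625? YES
  n = 339: C(339, 7) = 95915887062372; 95915887062372 < 95367431640625? NO
The largest n with C(n, 7) < 95367431640625 is n = 338 (where E[X] = 93935323022736/95367431640625 ≈ 0.985). Hence R_5(7) > 338, i.e. R_5(7) ≥ 339.

Largest n = 338; hence R_5(7) > 338.


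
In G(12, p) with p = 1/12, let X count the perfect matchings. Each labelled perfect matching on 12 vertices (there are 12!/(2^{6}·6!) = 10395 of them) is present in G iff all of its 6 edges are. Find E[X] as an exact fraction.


K_12 has 12!/(2^{6}·6!) = 10395 labelled perfect matchings.
For each such perfect matching H, let X_H = 1 if all 6 edges of H are present in G. Then P[X_H = 1] = p^{6} = (1/12)^{6} = 1/2985984.
Summing the indicators: E[X] = Σ_H E[X_H] = 10395 · p^{6} = 10395 · 1/2985984 = 385/110592.
Numerically: E[X] ≈ 0.0034813.

E[X] = 10395 · (1/12)^{6} = 385/110592 ≈ 0.0034813.


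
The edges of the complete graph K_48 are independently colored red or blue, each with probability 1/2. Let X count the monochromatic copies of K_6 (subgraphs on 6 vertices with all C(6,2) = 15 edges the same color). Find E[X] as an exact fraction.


Let X = Σ_S X_S over the C(48, 6) = 12271512 subsets S of size 6, where X_S = 1 if the K_6 on S is monochromatic.
For a fixed S, the K_6 on S has C(6, 2) = 15 edges. P[all 15 edges red] = (1/2)^15, and likewise for blue, so P[monochromatic] = 2·(1/2)^15 = 2^{1 − 15} = 1/16384.
By linearity of expectation: E[X] = C(48, 6) · 2^{1 − 15} = 12271512 · 1/16384 = 1533939/2048.
Numerically: E[X] ≈ 748.99365.

E[X] = C(48,6)·2^(1−C(6,2)) = 1533939/2048 ≈ 748.99365.


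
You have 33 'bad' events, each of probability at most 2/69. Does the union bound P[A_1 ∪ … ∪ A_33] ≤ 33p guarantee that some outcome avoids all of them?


Union bound: P[∪_{i=1}^{33} A_i] ≤ Σ_i P[A_i] ≤ 33·p = 33·(2/69) = 22/23.
Numerically: 22/23 ≈ 0.956522.
Is 22/23 < 1? YES.
Since P[∪ A_i] ≤ 22/23 < 1, the complement has P[∩ A_i^c] ≥ 1 − 22/23 = 1/23 > 0, so some outcome avoids every A_i.

33·p = 22/23 ≈ 0.956522; existence CERTIFIED by the union bound.


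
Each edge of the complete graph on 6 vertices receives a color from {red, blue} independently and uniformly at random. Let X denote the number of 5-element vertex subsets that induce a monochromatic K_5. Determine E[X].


Let X = Σ_S X_S over the C(6, 5) = 6 subsets S of size 5, where X_S = 1 if the K_5 on S is monochromatic.
For a fixed S, the K_5 on S has C(5, 2) = 10 edges. P[all 10 edges red] = (1/2)^10, and likewise for blue, so P[monochromatic] = 2·(1/2)^10 = 2^{1 − 10} = 1/512.
By linearity: E[X] = C(6, 5) · 2^{1 − 10} = 6 · 1/512 = 3/256.
Numerically: E[X] ≈ 0.011719.

E[X] = C(6,5)·2^(1−C(5,2)) = 3/256 ≈ 0.011719.


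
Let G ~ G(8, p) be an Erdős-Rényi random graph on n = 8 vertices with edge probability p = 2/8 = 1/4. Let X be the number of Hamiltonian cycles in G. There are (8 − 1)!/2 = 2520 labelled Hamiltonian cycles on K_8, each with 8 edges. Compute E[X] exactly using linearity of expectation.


K_8 has (8 − 1)!/2 = 2520 labelled Hamiltonian cycles.
For each such Hamiltonian cycle H, let X_H = 1 if all 8 edges of H are present in G. Then P[X_H = 1] = p^{8} = (1/4)^{8} = 1/65536.
By linearity of expectation: E[X] = Σ_H E[X_H] = 2520 · p^{8} = 2520 · 1/65536 = 315/8192.
Numerically: E[X] ≈ 0.03845.

E[X] = 2520 · (1/4)^{8} = 315/8192 ≈ 0.03845.


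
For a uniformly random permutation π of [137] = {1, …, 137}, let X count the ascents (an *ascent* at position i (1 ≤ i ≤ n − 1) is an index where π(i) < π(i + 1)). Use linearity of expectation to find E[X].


Write X = Σ X_I over i = 1, …, 136, with X_I the indicator of one ascent.
There are 136 indicators.
For each fixed i, the pair (π(i), π(i+1)) is a uniformly random ordered pair of distinct values from {1, …, 137}; by symmetry P[π(i) < π(i+1)] = 1/2.
By linearity: E[X] = 136 · (1/2) = (137 − 1) · (1/2) = 68 ≈ 68.00000.

E[X] = 68 = 68.00000.


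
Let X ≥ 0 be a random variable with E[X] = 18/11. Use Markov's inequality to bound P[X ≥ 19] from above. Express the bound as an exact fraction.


μ = E[X] = 18/11, a = 19.
Markov: P[X ≥ 19] ≤ μ/a = (18/11)/19 = 18/209.
Numerically: ≈ 0.086124.
(Since a = 19 > μ = 1.636364, the bound 18/209 is < 1 and informative.)

P[X ≥ 19] ≤ 18/209 ≈ 0.086124.


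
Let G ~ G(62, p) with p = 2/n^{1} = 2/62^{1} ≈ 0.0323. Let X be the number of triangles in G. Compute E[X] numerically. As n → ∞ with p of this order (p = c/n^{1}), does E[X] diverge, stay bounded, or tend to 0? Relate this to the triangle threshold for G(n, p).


Number of potential triangles: C(62, 3) = 37820.
Each occurs with probability p³ ≈ (0.0323)³ ≈ 3.35672e-05.
By linearity: E[X] = C(62, 3)·p³ ≈ 37820 · 3.35672e-05 ≈ 1.270.
Here α = 1, so p = 2/n is exactly at the triangle threshold p ~ 1/n. Asymptotically E[X] → c³/6 = 2³/6 = 4/3 ≈ 1.333, a bounded constant. In this regime the triangle count is asymptotically Poisson(c³/6).

E[X] ≈ 1.270; in regime p = Θ(1/n^{1}) E[X] stays bounded (at the triangle threshold p ~ 1/n).


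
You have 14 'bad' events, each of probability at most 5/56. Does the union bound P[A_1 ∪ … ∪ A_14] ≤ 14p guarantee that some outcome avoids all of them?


Union bound: P[∪_{i=1}^{14} A_i] ≤ Σ_i P[A_i] ≤ 14·p = 14·(5/56) = 5/4.
Numerically: 5/4 ≈ 1.25000.
Is 5/4 < 1? NO.
Since the bound 5/4 is ≥ 1, the union bound is uninformative here; it does NOT by itself certify existence.

14·p = 5/4 ≈ 1.25000; existence NOT certified by the union bound.


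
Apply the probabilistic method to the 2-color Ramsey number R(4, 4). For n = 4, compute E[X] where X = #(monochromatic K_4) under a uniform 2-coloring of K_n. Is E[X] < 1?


E[X] = C(4, 4) · 2^{1 − 6} = 1 · 2^{−5} = 1/32.
As a reduced fraction: E[X] = 1/32 ≈ 0.031250.
Is E[X] < 1? YES.
Since E[X] < 1, there exists a 2-coloring of K_{4} with no monochromatic K_4; hence R(4, 4) > 4.

E[X] = 1/32 ≈ 0.031250; E[X] < 1, so R(4, 4) > 4.


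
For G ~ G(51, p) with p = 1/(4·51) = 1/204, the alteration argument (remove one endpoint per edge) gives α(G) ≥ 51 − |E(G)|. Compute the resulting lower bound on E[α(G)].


E[|E(G)|] = C(51, 2)·p = 1275 · (1/204) = 25/4.
E[α(G)] ≥ n − E[|E(G)|] = 51 − 25/4 = 179/4.
Numerically: ≈ 44.750000.
(This is only a lower bound; the true E[α(G)] may be larger.)

E[α(G)] ≥ 179/4 ≈ 44.750000.


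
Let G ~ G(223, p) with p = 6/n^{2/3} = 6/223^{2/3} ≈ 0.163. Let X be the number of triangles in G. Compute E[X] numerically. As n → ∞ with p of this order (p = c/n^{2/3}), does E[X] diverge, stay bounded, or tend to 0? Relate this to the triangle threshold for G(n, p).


Number of potential triangles: C(223, 3) = 1823471.
Each occurs with probability p³ ≈ (0.163)³ ≈ 4.34354e-03.
By linearity: E[X] = C(223, 3)·p³ ≈ 1823471 · 4.34354e-03 ≈ 7920.323.
Since α = 2/3 < 1, p = c/n^{2/3} ≫ 1/n is above the triangle threshold p ~ 1/n. Asymptotically E[X] ~ (c³/6)·n^{3(1−α)} = (6³/6)·n^{1} → ∞; triangles are abundant w.h.p.

E[X] ≈ 7920.323; in regime p = Θ(1/n^{2/3}) E[X] diverges (above the triangle threshold p ~ 1/n).


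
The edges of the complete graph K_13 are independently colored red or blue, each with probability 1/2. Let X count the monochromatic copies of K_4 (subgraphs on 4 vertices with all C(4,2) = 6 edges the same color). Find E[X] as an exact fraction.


Let X = Σ_S X_S over the C(13, 4) = 715 subsets S of size 4, where X_S = 1 if the K_4 on S is monochromatic.
For a fixed S, the K_4 on S has C(4, 2) = 6 edges. P[all 6 edges red] = (1/2)^6, and likewise for blue, so P[monochromatic] = 2·(1/2)^6 = 2^{1 − 6} = 1/32.
By linearity of expectation: E[X] = C(13, 4) · 2^{1 − 6} = 715 · 1/32 = 715/32.
Numerically: E[X] ≈ 22.343750.

E[X] = C(13,4)·2^(1−C(4,2)) = 715/32 ≈ 22.343750.


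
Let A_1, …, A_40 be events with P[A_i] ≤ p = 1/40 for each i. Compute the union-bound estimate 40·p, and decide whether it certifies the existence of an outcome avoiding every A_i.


Union bound: P[∪_{i=1}^{40} A_i] ≤ Σ_i P[A_i] ≤ 40·p = 40·(1/40) = 1.
Numerically: 1 ≈ 1.000.
Is 1 < 1? NO.
Since the bound 1 is ≥ 1, the union bound is uninformative here; it does NOT by itself certify existence.

40·p = 1 ≈ 1.000; existence NOT certified by the union bound.


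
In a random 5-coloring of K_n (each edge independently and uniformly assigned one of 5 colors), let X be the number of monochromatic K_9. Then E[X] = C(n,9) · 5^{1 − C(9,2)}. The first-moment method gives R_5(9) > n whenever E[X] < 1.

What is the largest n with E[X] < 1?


We need C(n, 9) · 5^{1 − 36} < 1, i.e. C(n, 9) < 5^{36 − 1} = 2910383045673370361328125.
Check values of n near the boundary:
  n = 2169: C(2169, 9) = 2879753360044504243499683; 2879753360044504243499683 < 2910383045673370361328125? YES
  n = 2170: C(2170, 9) = 2891746779868845075610510; 2891746779868845075610510 < 2910383045673370361328125? YES
  n = 2171: C(2171, 9) = 2903784578674959601827205; 2903784578674959601827205 < 2910383045673370361328125? YES
  n = 2172: C(2172, 9) = 2915866900084148060642020; 2915866900084148060642020 < 2910383045673370361328125? NO
  n = 2173: C(2173, 9) = 2927993888115921319674265; 2927993888115921319674265 < 2910383045673370361328125? NO
  n = 2174: C(2174, 9) = 2940165687188920530702934; 2940165687188920530702934 < 2910383045673370361328125? NO
The largest n with C(n, 9) < 2910383045673370361328125 is n = 2171 (where E[X] = 580756915734991920365441/582076609134674072265625 ≈ 0.9977). Hence R_5(9) > 2171, i.e. R_5(9) ≥ 2172.

Largest n = 2171; hence R_5(9) > 2171.


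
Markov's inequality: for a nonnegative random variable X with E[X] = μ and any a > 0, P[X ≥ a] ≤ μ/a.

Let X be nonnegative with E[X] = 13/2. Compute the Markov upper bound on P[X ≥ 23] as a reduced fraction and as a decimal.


μ = E[X] = 13/2, a = 23.
Markov: P[X ≥ 23] ≤ μ/a = (13/2)/23 = 13/46.
Numerically: ≈ 0.283.
(Since a = 23 > μ = 6.500, the bound 13/46 is < 1 and informative.)

P[X ≥ 23] ≤ 13/46 ≈ 0.283.


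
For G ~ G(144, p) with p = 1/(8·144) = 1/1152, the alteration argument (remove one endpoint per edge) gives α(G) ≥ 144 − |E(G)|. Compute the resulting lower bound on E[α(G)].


E[|E(G)|] = C(144, 2)·p = 10296 · (1/1152) = 143/16.
E[α(G)] ≥ n − E[|E(G)|] = 144 − 143/16 = 2161/16.
Numerically: ≈ 135.062.
(This is only a lower bound; the true E[α(G)] may be larger.)

E[α(G)] ≥ 2161/16 ≈ 135.062.


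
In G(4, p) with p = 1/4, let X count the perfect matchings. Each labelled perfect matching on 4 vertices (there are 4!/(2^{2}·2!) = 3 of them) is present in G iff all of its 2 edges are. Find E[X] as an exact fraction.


K_4 has 4!/(2^{2}·2!) = 3 labelled perfect matchings.
For each such perfect matching H, let X_H = 1 if all 2 edges of H are present in G. Then P[X_H = 1] = p^{2} = (1/4)^{2} = 1/16.
By linearity of expectation: E[X] = Σ_H E[X_H] = 3 · p^{2} = 3 · 1/16 = 3/16.
Numerically: E[X] ≈ 0.188.

E[X] = 3 · (1/4)^{2} = 3/16 ≈ 0.188.


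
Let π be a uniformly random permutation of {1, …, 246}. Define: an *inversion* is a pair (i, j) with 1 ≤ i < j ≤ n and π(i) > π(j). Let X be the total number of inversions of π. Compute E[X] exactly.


Write X = Σ X_I over the C(246, 2) = 30135 pairs i < j, with X_I the indicator of one inversion.
There are 30135 indicators.
For each fixed pair i < j, the values π(i) and π(j) are two distinct elements of {1, …, 246} in uniformly random order; by symmetry P[π(i) > π(j)] = 1/2.
By linearity: E[X] = 30135 · (1/2) = C(246, 2) · (1/2) = 30135/2 = 30135/2 ≈ 15067.50000.

E[X] = 30135/2 = 15067.50000.


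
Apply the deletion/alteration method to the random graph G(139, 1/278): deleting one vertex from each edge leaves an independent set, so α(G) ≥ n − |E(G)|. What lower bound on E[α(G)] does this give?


E[|E(G)|] = C(139, 2)·p = 9591 · (1/278) = 69/2.
E[α(G)] ≥ n − E[|E(G)|] = 139 − 69/2 = 209/2.
Numerically: ≈ 104.500000.
(This is only a lower bound; the true E[α(G)] may be larger.)

E[α(G)] ≥ 209/2 ≈ 104.500000.


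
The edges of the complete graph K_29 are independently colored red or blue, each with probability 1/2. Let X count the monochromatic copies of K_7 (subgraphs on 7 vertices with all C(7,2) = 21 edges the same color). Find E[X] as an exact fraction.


Let X = Σ_S X_S over the C(29, 7) = 1560780 subsets S of size 7, where X_S = 1 if the K_7 on S is monochromatic.
For a fixed S, the K_7 on S has C(7, 2) = 21 edges. P[all 21 edges red] = (1/2)^21, and likewise for blue, so P[monochromatic] = 2·(1/2)^21 = 2^{1 − 21} = 1/1048576.
Summing: E[X] = C(29, 7) · 2^{1 − 21} = 1560780 · 1/1048576 = 390195/262144.
Numerically: E[X] ≈ 1.488.

E[X] = C(29,7)·2^(1−C(7,2)) = 390195/262144 ≈ 1.488.


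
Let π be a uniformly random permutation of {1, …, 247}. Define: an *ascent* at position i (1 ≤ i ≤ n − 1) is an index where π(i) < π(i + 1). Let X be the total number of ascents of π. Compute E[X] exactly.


Write X = Σ X_I over i = 1, …, 246, with X_I the indicator of one ascent.
There are 246 indicators.
For each fixed i, the pair (π(i), π(i+1)) is a uniformly random ordered pair of distinct values from {1, …, 247}; by symmetry P[π(i) < π(i+1)] = 1/2.
By linearity: E[X] = 246 · (1/2) = (247 − 1) · (1/2) = 123 ≈ 123.0000.

E[X] = 123 = 123.0000.


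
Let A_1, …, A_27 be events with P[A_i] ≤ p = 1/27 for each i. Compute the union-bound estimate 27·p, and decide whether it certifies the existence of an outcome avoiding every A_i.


Union bound: P[∪_{i=1}^{27} A_i] ≤ Σ_i P[A_i] ≤ 27·p = 27·(1/27) = 1.
Numerically: 1 ≈ 1.000000.
Is 1 < 1? NO.
Since the bound 1 is ≥ 1, the union bound is uninformative here; it does NOT by itself certify existence.

27·p = 1 ≈ 1.000000; existence NOT certified by the union bound.


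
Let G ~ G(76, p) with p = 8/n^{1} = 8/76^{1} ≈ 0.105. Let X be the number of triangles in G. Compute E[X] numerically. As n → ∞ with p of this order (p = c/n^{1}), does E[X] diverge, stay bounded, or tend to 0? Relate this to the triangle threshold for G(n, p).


Number of potential triangles: C(76, 3) = 70300.
Each occurs with probability p³ ≈ (0.105)³ ≈ 1.16635e-03.
By linearity: E[X] = C(76, 3)·p³ ≈ 70300 · 1.16635e-03 ≈ 81.994.
Here α = 1, so p = 8/n is exactly at the triangle threshold p ~ 1/n. Asymptotically E[X] → c³/6 = 8³/6 = 256/3 ≈ 85.333, a bounded constant. In this regime the triangle count is asymptotically Poisson(c³/6).

E[X] ≈ 81.994; in regime p = Θ(1/n^{1}) E[X] stays bounded (at the triangle threshold p ~ 1/n).


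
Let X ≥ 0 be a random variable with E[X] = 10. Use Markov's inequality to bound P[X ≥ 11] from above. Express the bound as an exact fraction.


μ = E[X] = 10, a = 11.
Markov: P[X ≥ 11] ≤ μ/a = (10)/11 = 10/11.
Numerically: ≈ 0.909.
(Since a = 11 > μ = 10.000, the bound 10/11 is < 1 and informative.)

P[X ≥ 11] ≤ 10/11 ≈ 0.909.


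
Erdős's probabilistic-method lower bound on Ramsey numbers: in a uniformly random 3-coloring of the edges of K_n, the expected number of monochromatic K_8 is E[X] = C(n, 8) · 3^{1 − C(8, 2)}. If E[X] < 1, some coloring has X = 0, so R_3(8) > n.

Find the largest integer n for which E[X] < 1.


We need C(n, 8) · 3^{1 − 28} < 1, i.e. C(n, 8) < 3^{28 − 1} = 7625597484987.
Check values of n near the boundary:
  n = 155: C(155, 8) = 6876747915675; 6876747915675 < 7625597484987? YES
  n = 156: C(156, 8) = 7248464019225; 7248464019225 < 7625597484987? YES
  n = 157: C(157, 8) = 7637643295425; 7637643295425 < 7625597484987? NO
  n = 158: C(158, 8) = 8044984271181; 8044984271181 < 7625597484987? NO
The largest n with C(n, 8) < 7625597484987 is n = 156 (where E[X] = 805384891025/847288609443 ≈ 0.9505437). Hence R_3(8) > 156, i.e. R_3(8) ≥ 157.

Largest n = 156; hence R_3(8) > 156.


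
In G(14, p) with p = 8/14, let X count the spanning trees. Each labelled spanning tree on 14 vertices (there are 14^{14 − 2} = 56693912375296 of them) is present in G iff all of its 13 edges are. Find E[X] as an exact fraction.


K_14 has 14^{14 − 2} = 56693912375296 labelled spanning trees.
For each such spanning tree H, let X_H = 1 if all 13 edges of H are present in G. Then P[X_H = 1] = p^{13} = (4/7)^{13} = 67108864/96889010407.
Summing the indicators: E[X] = Σ_H E[X_H] = 56693912375296 · p^{13} = 56693912375296 · 67108864/96889010407 = 274877906944/7.
Numerically: E[X] ≈ 3.927e+10.

E[X] = 56693912375296 · (4/7)^{13} = 274877906944/7 ≈ 3.927e+10.


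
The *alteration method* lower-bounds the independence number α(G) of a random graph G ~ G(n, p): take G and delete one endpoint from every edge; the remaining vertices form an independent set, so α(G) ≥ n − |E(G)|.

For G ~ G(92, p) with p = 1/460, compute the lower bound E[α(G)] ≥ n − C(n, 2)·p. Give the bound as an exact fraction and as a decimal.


E[|E(G)|] = C(92, 2)·p = 4186 · (1/460) = 91/10.
E[α(G)] ≥ n − E[|E(G)|] = 92 − 91/10 = 829/10.
Numerically: ≈ 82.900000.
(This is only a lower bound; the true E[α(G)] may be larger.)

E[α(G)] ≥ 829/10 ≈ 82.900000.


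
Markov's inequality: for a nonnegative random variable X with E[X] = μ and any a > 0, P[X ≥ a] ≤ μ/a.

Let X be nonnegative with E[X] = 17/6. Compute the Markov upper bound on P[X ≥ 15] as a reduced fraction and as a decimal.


μ = E[X] = 17/6, a = 15.
Markov: P[X ≥ 15] ≤ μ/a = (17/6)/15 = 17/90.
Numerically: ≈ 0.1889.
(Since a = 15 > μ = 2.8333, the bound 17/90 is < 1 and informative.)

P[X ≥ 15] ≤ 17/90 ≈ 0.1889.


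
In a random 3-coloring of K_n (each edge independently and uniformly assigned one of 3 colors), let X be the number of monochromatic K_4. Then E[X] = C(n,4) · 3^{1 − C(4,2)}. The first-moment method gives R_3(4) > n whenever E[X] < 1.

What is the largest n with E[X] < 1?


We need C(n, 4) · 3^{1 − 6} < 1, i.e. C(n, 4) < 3^{6 − 1} = 243.
Check values of n near the boundary:
  n = 4: C(4, 4) = 1; 1 < 243? YES
  n = 5: C(5, 4) = 5; 5 < 243? YES
  n = 6: C(6, 4) = 15; 15 < 243? YES
  n = 7: C(7, 4) = 35; 35 < 243? YES
  n = 8: C(8, 4) = 70; 70 < 243? YES
  n = 9: C(9, 4) = 126; 126 < 243? YES
  n = 10: C(10, 4) = 210; 210 < 243? YES
  n = 11: C(11, 4) = 330; 330 < 243? NO
  n = 12: C(12, 4) = 495; 495 < 243? NO
The largest n with C(n, 4) < 243 is n = 10 (where E[X] = 70/81 ≈ 0.8641975). Hence R_3(4) > 10, i.e. R_3(4) ≥ 11.

Largest n = 10; hence R_3(4) > 10.
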